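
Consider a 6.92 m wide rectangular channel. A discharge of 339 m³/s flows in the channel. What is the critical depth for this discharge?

y_c = 6.25 m

For a rectangular channel, critical depth y_c = (q²/g)^(1/3) where q = Q/b = 339/6.92 = 48.99 m²/s.
So y_c = (48.99²/9.81)^(1/3) = 6.25 m.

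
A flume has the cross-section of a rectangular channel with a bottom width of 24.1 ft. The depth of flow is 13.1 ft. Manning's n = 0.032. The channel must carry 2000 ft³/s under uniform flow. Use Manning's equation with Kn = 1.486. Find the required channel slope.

Flow area A = b·y = 24.1 × 13.1 = 315.7 ft². Wetted perimeter P = b + 2y = 24.1 + 2×13.1 = 50.3 ft.
Hydraulic radius R = A/P = 315.7/50.3 = 6.277 ft.
From Manning's equation, S = [nQ / (1.486 A R^(2/3))]² = [0.032 × 2000 / (1.486 × 315.7 × 6.277^(2/3))]² = 0.00161.

S = 0.00161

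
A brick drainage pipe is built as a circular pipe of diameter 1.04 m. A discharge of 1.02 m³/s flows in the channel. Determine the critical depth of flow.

At critical depth, Q² T / (g A³) = 1, i.e. A³/T = Q²/g = 1.02²/9.81 = 0.1061.
Try y = 0.672 m: A³/T = 0.1967 — too large.
Try y = 0.482 m: A³/T = 0.05513 — too small.
Try y = 0.572 m: A³/T = 0.106 — ≈ 0.1061.

y_c = 0.572 m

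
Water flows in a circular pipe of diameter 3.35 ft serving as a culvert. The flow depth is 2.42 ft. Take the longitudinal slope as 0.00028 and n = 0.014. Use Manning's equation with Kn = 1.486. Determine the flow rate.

Q = 12.1 ft³/s

For a circular section of diameter D = 3.35 ft at depth y = 2.42 ft, the central angle is θ = 2 arccos(1 − 2y/D) = 4.063 rad. Then A = (D²/8)(θ − sin θ) = 6.818 ft² and P = Dθ/2 = 6.806 ft.
Hydraulic radius R = A/P = 6.818/6.806 = 1.002 ft.
Manning's equation: Q = (1.486/n) A R^(2/3) S^(1/2) = (1.486/0.014) × 6.818 × 1.002^(2/3) × 0.00028^(1/2) = 12.1 ft³/s.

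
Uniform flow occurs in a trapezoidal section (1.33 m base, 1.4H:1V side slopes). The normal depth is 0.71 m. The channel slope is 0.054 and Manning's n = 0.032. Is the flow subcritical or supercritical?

With bottom width b = 1.33 m and side slope z = 1.4: A = (b + zy)y = (1.33 + 1.4×0.71)×0.71 = 1.65 m²; P = b + 2y√(1+z²) = 1.33 + 2×0.71×1.72 = 3.773 m.
Hydraulic radius R = A/P = 1.65/3.773 = 0.4373 m.
V = (1/n) R^(2/3) √S = (1/0.032) × 0.4373^(2/3) × √0.054 = 4.184 m/s. Hydraulic depth D_h = A/T = 1.65/3.318 = 0.4973 m.
Froude number Fr = V/√(g·D_h) = 4.184/√(9.81×0.4973) = 1.89, which is greater than 1, so the flow is supercritical.

supercritical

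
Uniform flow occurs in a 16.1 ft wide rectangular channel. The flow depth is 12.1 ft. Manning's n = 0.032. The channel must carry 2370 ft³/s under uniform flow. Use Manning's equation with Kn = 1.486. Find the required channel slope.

Flow area A = b·y = 16.1 × 12.1 = 194.8 ft². Wetted perimeter P = b + 2y = 16.1 + 2×12.1 = 40.3 ft.
Hydraulic radius R = A/P = 194.8/40.3 = 4.834 ft.
From Manning's equation, S = [nQ / (1.486 A R^(2/3))]² = [0.032 × 2370 / (1.486 × 194.8 × 4.834^(2/3))]² = 0.0084.

S = 0.0084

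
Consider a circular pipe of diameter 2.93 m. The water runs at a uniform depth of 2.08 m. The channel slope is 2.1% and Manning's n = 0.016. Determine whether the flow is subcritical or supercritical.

supercritical

For a circular section of diameter D = 2.93 m at depth y = 2.08 m, the central angle is θ = 2 arccos(1 − 2y/D) = 4.008 rad. Then A = (D²/8)(θ − sin θ) = 5.119 m² and P = Dθ/2 = 5.872 m.
Hydraulic radius R = A/P = 5.119/5.872 = 0.8718 m.
V = (1/n) R^(2/3) √S = (1/0.016) × 0.8718^(2/3) × √0.021 = 8.265 m/s. Hydraulic depth D_h = A/T = 5.119/2.659 = 1.925 m.
Froude number Fr = V/√(g·D_h) = 8.265/√(9.81×1.925) = 1.9, which is greater than 1, so the flow is supercritical.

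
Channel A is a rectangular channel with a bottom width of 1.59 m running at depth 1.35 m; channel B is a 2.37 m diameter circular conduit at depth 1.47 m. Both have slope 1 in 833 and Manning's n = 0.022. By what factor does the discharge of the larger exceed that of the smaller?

1.62

Channel A: Flow area A = b·y = 1.59 × 1.35 = 2.147 m². Wetted perimeter P = b + 2y = 1.59 + 2×1.35 = 4.29 m. Hydraulic radius R = A/P = 2.147/4.29 = 0.5003 m. Q_A = (1/0.022)·2.147·0.5003^(2/3)·√0.0012 = 2.131 m³/s.
Channel B: For a circular section of diameter D = 2.37 m at depth y = 1.47 m, the central angle is θ = 2 arccos(1 − 2y/D) = 3.627 rad. Then A = (D²/8)(θ − sin θ) = 2.875 m² and P = Dθ/2 = 4.298 m. Hydraulic radius R = A/P = 2.875/4.298 = 0.6688 m. Q_B = (1/0.022)·2.875·0.6688^(2/3)·√0.0012 = 3.462 m³/s.
The larger discharge is 3.462 m³/s and the smaller is 2.131 m³/s; the ratio is 1.62.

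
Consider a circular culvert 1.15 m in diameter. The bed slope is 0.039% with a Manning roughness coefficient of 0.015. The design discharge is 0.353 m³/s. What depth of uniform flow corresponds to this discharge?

y_n = 0.637 m

Manning's equation rearranged: A R^(2/3) = nQ / (1·√S) = 0.015 × 0.353 / (√0.00039) = 0.2681.
At y = 0.701 m: A R^(2/3) = 0.3114 — over.
At y = 0.637 m: A R^(2/3) = 0.2681 — close enough.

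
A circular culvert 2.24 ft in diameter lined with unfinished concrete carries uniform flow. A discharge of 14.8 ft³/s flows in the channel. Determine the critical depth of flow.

y_c = 1.34 ft

At critical depth, Q² T / (g A³) = 1, i.e. A³/T = Q²/g = 14.8²/32.2 = 6.802.
Try y = 1.01 ft: A³/T = 2.3 — low.
Try y = 1.34 ft: A³/T = 6.778 — close enough.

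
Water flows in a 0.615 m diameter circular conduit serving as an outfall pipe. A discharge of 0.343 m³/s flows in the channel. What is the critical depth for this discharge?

y_c = 0.38 m

At critical depth, Q² T / (g A³) = 1, i.e. A³/T = Q²/g = 0.343²/9.81 = 0.01199.
Trying y = 0.301 m: A³/T = 0.00491 — too small.
Trying y = 0.484 m: A³/T = 0.03132 — too large.
Trying y = 0.38 m: A³/T = 0.01197 — ≈ 0.01199.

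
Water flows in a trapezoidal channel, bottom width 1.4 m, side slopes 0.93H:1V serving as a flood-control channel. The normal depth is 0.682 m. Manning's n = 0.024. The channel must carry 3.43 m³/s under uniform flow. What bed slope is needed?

With bottom width b = 1.4 m and side slope z = 0.93: A = (b + zy)y = (1.4 + 0.93×0.682)×0.682 = 1.387 m²; P = b + 2y√(1+z²) = 1.4 + 2×0.682×1.366 = 3.263 m.
Hydraulic radius R = A/P = 1.387/3.263 = 0.4252 m.
From Manning's equation, S = [nQ / (1 A R^(2/3))]² = [0.024 × 3.43 / (1 × 1.387 × 0.4252^(2/3))]² = 0.011.

S = 0.011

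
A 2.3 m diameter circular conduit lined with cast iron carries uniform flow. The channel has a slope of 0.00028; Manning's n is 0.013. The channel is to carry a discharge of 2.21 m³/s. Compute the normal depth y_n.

y_n = 1.28 m

Manning's equation rearranged: A R^(2/3) = nQ / (1·√S) = 0.013 × 2.21 / (√0.00028) = 1.717.
At y = 1.06 m: A R^(2/3) = 1.248 — short.
At y = 1.52 m: A R^(2/3) = 2.225 — over.
At y = 1.28 m: A R^(2/3) = 1.715 — close enough.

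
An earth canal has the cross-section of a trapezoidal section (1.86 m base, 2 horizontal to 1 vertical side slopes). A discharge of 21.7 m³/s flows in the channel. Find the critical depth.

At critical depth, Q² T / (g A³) = 1, i.e. A³/T = Q²/g = 21.7²/9.81 = 48.
Trying y = 1.11 m: A³/T = 14.74 — short.
Trying y = 1.63 m: A³/T = 69.36 — over.
Trying y = 1.49 m: A³/T = 47.96 — close enough.

y_c = 1.49 m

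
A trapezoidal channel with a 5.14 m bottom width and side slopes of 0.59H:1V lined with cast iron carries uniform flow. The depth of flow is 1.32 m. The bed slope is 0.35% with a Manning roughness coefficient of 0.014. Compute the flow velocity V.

V = 4.09 m/s

With bottom width b = 5.14 m and side slope z = 0.59: A = (b + zy)y = (5.14 + 0.59×1.32)×1.32 = 7.813 m²; P = b + 2y√(1+z²) = 5.14 + 2×1.32×1.161 = 8.205 m.
Hydraulic radius R = A/P = 7.813/8.205 = 0.9522 m.
From Manning's equation, V = (1/n) R^(2/3) S^(1/2) = (1/0.014) × 0.9522^(2/3) × 0.0035^(1/2) = 4.09 m/s.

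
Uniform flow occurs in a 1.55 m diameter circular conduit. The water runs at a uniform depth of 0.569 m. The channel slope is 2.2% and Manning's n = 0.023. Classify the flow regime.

supercritical

For a circular section of diameter D = 1.55 m at depth y = 0.569 m, the central angle is θ = 2 arccos(1 − 2y/D) = 2.604 rad. Then A = (D²/8)(θ − sin θ) = 0.628 m² and P = Dθ/2 = 2.018 m.
Hydraulic radius R = A/P = 0.628/2.018 = 0.3112 m.
V = (1/n) R^(2/3) √S = (1/0.023) × 0.3112^(2/3) × √0.022 = 2.962 m/s. Hydraulic depth D_h = A/T = 0.628/1.494 = 0.4203 m.
Froude number Fr = V/√(g·D_h) = 2.962/√(9.81×0.4203) = 1.46, which is greater than 1, so the flow is supercritical.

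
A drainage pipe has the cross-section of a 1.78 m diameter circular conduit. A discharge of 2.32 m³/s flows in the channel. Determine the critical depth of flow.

y_c = 0.745 m

At critical depth, Q² T / (g A³) = 1, i.e. A³/T = Q²/g = 2.32²/9.81 = 0.5487.
At y = 0.929 m: A³/T = 1.275 — too large.
At y = 0.745 m: A³/T = 0.5479 — close enough.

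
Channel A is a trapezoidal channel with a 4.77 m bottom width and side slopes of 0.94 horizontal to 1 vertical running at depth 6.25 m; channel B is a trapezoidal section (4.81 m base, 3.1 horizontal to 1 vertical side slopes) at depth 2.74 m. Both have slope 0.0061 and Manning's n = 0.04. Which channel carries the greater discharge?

Channel A: With bottom width b = 4.77 m and side slope z = 0.94: A = (b + zy)y = (4.77 + 0.94×6.25)×6.25 = 66.53 m²; P = b + 2y√(1+z²) = 4.77 + 2×6.25×1.372 = 21.93 m. Hydraulic radius R = A/P = 66.53/21.93 = 3.034 m. Q_A = (1/0.04)·66.53·3.034^(2/3)·√0.0061 = 272.3 m³/s.
Channel B: With bottom width b = 4.81 m and side slope z = 3.1: A = (b + zy)y = (4.81 + 3.1×2.74)×2.74 = 36.45 m²; P = b + 2y√(1+z²) = 4.81 + 2×2.74×3.257 = 22.66 m. Hydraulic radius R = A/P = 36.45/22.66 = 1.609 m. Q_B = (1/0.04)·36.45·1.609^(2/3)·√0.0061 = 97.72 m³/s.
Q_A = 272.3 m³/s vs Q_B = 97.72 m³/s, so channel A carries more.

channel A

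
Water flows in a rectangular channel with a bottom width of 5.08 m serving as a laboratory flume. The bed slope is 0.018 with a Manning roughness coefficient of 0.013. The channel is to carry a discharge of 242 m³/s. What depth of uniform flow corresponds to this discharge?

y_n = 3.55 m

Manning's equation rearranged: A R^(2/3) = nQ / (1·√S) = 0.013 × 242 / (√0.018) = 23.45.
At y = 4.41 m: A R^(2/3) = 30.8 — too large.
At y = 3.55 m: A R^(2/3) = 23.43 — close enough.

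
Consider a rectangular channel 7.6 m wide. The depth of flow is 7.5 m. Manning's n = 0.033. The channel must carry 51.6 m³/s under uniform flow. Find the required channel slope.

Flow area A = b·y = 7.6 × 7.5 = 57 m². Wetted perimeter P = b + 2y = 7.6 + 2×7.5 = 22.6 m.
Hydraulic radius R = A/P = 57/22.6 = 2.522 m.
From Manning's equation, S = [nQ / (1 A R^(2/3))]² = [0.033 × 51.6 / (1 × 57 × 2.522^(2/3))]² = 0.00026.

S = 0.00026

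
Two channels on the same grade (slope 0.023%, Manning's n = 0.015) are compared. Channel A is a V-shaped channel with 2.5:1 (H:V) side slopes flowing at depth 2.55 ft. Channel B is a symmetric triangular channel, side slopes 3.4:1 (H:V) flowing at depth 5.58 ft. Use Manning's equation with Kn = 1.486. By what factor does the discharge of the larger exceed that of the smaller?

Channel A: For a triangular section with side slope z = 2.5: A = zy² = 2.5×2.55² = 16.26 ft²; P = 2y√(1+z²) = 2×2.55×2.693 = 13.73 ft. Hydraulic radius R = A/P = 16.26/13.73 = 1.184 ft. Q_A = (1.486/0.015)·16.26·1.184^(2/3)·√0.00023 = 27.33 ft³/s.
Channel B: For a triangular section with side slope z = 3.4: A = zy² = 3.4×5.58² = 105.9 ft²; P = 2y√(1+z²) = 2×5.58×3.544 = 39.55 ft. Hydraulic radius R = A/P = 105.9/39.55 = 2.677 ft. Q_B = (1.486/0.015)·105.9·2.677^(2/3)·√0.00023 = 306.6 ft³/s.
The larger discharge is 306.6 ft³/s and the smaller is 27.33 ft³/s; the ratio is 11.2.

11.2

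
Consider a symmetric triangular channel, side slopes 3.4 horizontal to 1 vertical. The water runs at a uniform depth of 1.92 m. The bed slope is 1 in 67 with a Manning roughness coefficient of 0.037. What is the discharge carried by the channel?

For a triangular section with side slope z = 3.4: A = zy² = 3.4×1.92² = 12.53 m²; P = 2y√(1+z²) = 2×1.92×3.544 = 13.61 m.
Hydraulic radius R = A/P = 12.53/13.61 = 0.921 m.
Manning's equation: Q = (1/n) A R^(2/3) S^(1/2) = (1/0.037) × 12.53 × 0.921^(2/3) × 0.01493^(1/2) = 39.2 m³/s.

Q = 39.2 m³/s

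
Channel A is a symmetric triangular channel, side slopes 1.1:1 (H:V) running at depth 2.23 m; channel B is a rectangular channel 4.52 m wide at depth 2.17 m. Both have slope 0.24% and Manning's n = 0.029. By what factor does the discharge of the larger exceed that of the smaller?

2.18

Channel A: For a triangular section with side slope z = 1.1: A = zy² = 1.1×2.23² = 5.47 m²; P = 2y√(1+z²) = 2×2.23×1.487 = 6.63 m. Hydraulic radius R = A/P = 5.47/6.63 = 0.825 m. Q_A = (1/0.029)·5.47·0.825^(2/3)·√0.0024 = 8.129 m³/s.
Channel B: Flow area A = b·y = 4.52 × 2.17 = 9.808 m². Wetted perimeter P = b + 2y = 4.52 + 2×2.17 = 8.86 m. Hydraulic radius R = A/P = 9.808/8.86 = 1.107 m. Q_B = (1/0.029)·9.808·1.107^(2/3)·√0.0024 = 17.73 m³/s.
The larger discharge is 17.73 m³/s and the smaller is 8.129 m³/s; the ratio is 2.18.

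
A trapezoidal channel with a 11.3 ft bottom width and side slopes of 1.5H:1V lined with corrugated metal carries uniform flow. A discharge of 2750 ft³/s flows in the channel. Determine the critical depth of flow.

At critical depth, Q² T / (g A³) = 1, i.e. A³/T = Q²/g = 2750²/32.2 = 234900.
Trying y = 10.9 ft: A³/T = 622200 — high.
Trying y = 6.45 ft: A³/T = 80790 — low.
Trying y = 8.53 ft: A³/T = 235400 — matches.

y_c = 8.53 ft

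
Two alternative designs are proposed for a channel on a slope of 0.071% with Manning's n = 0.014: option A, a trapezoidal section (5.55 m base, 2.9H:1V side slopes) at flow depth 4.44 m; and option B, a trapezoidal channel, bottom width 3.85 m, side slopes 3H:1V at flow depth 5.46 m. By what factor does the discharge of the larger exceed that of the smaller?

1.48

Channel A: With bottom width b = 5.55 m and side slope z = 2.9: A = (b + zy)y = (5.55 + 2.9×4.44)×4.44 = 81.81 m²; P = b + 2y√(1+z²) = 5.55 + 2×4.44×3.068 = 32.79 m. Hydraulic radius R = A/P = 81.81/32.79 = 2.495 m. Q_A = (1/0.014)·81.81·2.495^(2/3)·√0.00071 = 286.4 m³/s.
Channel B: With bottom width b = 3.85 m and side slope z = 3: A = (b + zy)y = (3.85 + 3×5.46)×5.46 = 110.5 m²; P = b + 2y√(1+z²) = 3.85 + 2×5.46×3.162 = 38.38 m. Hydraulic radius R = A/P = 110.5/38.38 = 2.878 m. Q_B = (1/0.014)·110.5·2.878^(2/3)·√0.00071 = 425.3 m³/s.
The larger discharge is 425.3 m³/s and the smaller is 286.4 m³/s; the ratio is 1.48.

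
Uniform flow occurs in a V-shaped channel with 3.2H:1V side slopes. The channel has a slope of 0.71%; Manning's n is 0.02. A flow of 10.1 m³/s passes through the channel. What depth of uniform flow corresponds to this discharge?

y_n = 1.08 m

Manning's equation rearranged: A R^(2/3) = nQ / (1·√S) = 0.02 × 10.1 / (√0.0071) = 2.397.
Try y = 1.34 m: A R^(2/3) = 4.265 — over.
Try y = 1.08 m: A R^(2/3) = 2.399 — close enough.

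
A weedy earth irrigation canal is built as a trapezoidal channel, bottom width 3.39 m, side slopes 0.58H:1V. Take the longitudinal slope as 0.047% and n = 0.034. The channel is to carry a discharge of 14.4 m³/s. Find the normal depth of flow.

y_n = 3.2 m

Manning's equation rearranged: A R^(2/3) = nQ / (1·√S) = 0.034 × 14.4 / (√0.00047) = 22.58.
Trying y = 3.72 m: A R^(2/3) = 29.64 — over.
Trying y = 3.2 m: A R^(2/3) = 22.54 — matches.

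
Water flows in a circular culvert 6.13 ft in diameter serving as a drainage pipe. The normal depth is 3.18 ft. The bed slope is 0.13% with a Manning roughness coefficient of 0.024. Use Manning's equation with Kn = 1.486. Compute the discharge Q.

For a circular section of diameter D = 6.13 ft at depth y = 3.18 ft, the central angle is θ = 2 arccos(1 − 2y/D) = 3.217 rad. Then A = (D²/8)(θ − sin θ) = 15.46 ft² and P = Dθ/2 = 9.859 ft.
Hydraulic radius R = A/P = 15.46/9.859 = 1.568 ft.
Manning's equation: Q = (1.486/n) A R^(2/3) S^(1/2) = (1.486/0.024) × 15.46 × 1.568^(2/3) × 0.0013^(1/2) = 46.6 ft³/s.

Q = 46.6 ft³/s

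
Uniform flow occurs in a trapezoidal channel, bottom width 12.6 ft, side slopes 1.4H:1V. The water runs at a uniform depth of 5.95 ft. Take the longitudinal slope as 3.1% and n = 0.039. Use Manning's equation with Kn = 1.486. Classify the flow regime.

With bottom width b = 12.6 ft and side slope z = 1.4: A = (b + zy)y = (12.6 + 1.4×5.95)×5.95 = 124.5 ft²; P = b + 2y√(1+z²) = 12.6 + 2×5.95×1.72 = 33.07 ft.
Hydraulic radius R = A/P = 124.5/33.07 = 3.765 ft.
V = (1.486/n) R^(2/3) √S = (1.486/0.039) × 3.765^(2/3) × √0.031 = 16.24 ft/s. Hydraulic depth D_h = A/T = 124.5/29.26 = 4.256 ft.
Froude number Fr = V/√(g·D_h) = 16.24/√(32.2×4.256) = 1.39, which is greater than 1, so the flow is supercritical.

supercritical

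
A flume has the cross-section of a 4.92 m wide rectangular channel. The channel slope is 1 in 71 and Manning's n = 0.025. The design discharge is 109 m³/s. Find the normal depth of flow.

y_n = 3.62 m

Manning's equation rearranged: A R^(2/3) = nQ / (1·√S) = 0.025 × 109 / (√0.01408) = 22.96.
Trying y = 4.4 m: A R^(2/3) = 29.34 — over.
Trying y = 2.96 m: A R^(2/3) = 17.73 — short.
Trying y = 3.62 m: A R^(2/3) = 22.97 — close enough.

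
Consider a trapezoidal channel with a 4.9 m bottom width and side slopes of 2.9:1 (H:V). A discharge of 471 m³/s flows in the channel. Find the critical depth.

At critical depth, Q² T / (g A³) = 1, i.e. A³/T = Q²/g = 471²/9.81 = 22610.
Try y = 3.54 m: A³/T = 6085 — low.
Try y = 4.8 m: A³/T = 22520 — matches.

y_c = 4.8 m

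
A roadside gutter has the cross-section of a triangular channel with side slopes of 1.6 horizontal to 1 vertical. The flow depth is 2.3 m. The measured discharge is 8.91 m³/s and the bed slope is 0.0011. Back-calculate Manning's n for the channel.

n = 0.031

For a triangular section with side slope z = 1.6: A = zy² = 1.6×2.3² = 8.464 m²; P = 2y√(1+z²) = 2×2.3×1.887 = 8.679 m.
Hydraulic radius R = A/P = 8.464/8.679 = 0.9752 m.
Rearranging Manning's equation: n = (1/Q) A R^(2/3) S^(1/2) = (1/8.91) × 8.464 × 0.9752^(2/3) × √0.0011 = 0.031.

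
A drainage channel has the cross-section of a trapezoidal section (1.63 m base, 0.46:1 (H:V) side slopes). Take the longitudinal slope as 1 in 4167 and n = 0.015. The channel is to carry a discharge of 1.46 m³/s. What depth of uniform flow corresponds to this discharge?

y_n = 1.01 m

Manning's equation rearranged: A R^(2/3) = nQ / (1·√S) = 0.015 × 1.46 / (√0.00024) = 1.414.
Try y = 1.14 m: A R^(2/3) = 1.734 — too large.
Try y = 0.872 m: A R^(2/3) = 1.114 — too small.
Try y = 1.01 m: A R^(2/3) = 1.418 — matches.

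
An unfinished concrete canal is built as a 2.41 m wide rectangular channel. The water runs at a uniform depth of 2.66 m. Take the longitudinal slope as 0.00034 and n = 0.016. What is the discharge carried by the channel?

Q = 6.52 m³/s

Flow area A = b·y = 2.41 × 2.66 = 6.411 m². Wetted perimeter P = b + 2y = 2.41 + 2×2.66 = 7.73 m.
Hydraulic radius R = A/P = 6.411/7.73 = 0.8293 m.
Manning's equation: Q = (1/n) A R^(2/3) S^(1/2) = (1/0.016) × 6.411 × 0.8293^(2/3) × 0.00034^(1/2) = 6.52 m³/s.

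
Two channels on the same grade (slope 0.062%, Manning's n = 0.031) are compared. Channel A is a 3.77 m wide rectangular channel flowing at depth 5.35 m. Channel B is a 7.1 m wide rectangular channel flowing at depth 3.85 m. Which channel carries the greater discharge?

channel B

Channel A: Flow area A = b·y = 3.77 × 5.35 = 20.17 m². Wetted perimeter P = b + 2y = 3.77 + 2×5.35 = 14.47 m. Hydraulic radius R = A/P = 20.17/14.47 = 1.394 m. Q_A = (1/0.031)·20.17·1.394^(2/3)·√0.00062 = 20.22 m³/s.
Channel B: Flow area A = b·y = 7.1 × 3.85 = 27.34 m². Wetted perimeter P = b + 2y = 7.1 + 2×3.85 = 14.8 m. Hydraulic radius R = A/P = 27.34/14.8 = 1.847 m. Q_B = (1/0.031)·27.34·1.847^(2/3)·√0.00062 = 33.05 m³/s.
Q_A = 20.22 m³/s vs Q_B = 33.05 m³/s, so channel B carries more.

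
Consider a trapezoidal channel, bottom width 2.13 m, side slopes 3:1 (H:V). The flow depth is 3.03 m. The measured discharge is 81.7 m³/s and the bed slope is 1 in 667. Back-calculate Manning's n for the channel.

With bottom width b = 2.13 m and side slope z = 3: A = (b + zy)y = (2.13 + 3×3.03)×3.03 = 34 m²; P = b + 2y√(1+z²) = 2.13 + 2×3.03×3.162 = 21.29 m.
Hydraulic radius R = A/P = 34/21.29 = 1.597 m.
Rearranging Manning's equation: n = (1/Q) A R^(2/3) S^(1/2) = (1/81.7) × 34 × 1.597^(2/3) × √0.001499 = 0.022.

n = 0.022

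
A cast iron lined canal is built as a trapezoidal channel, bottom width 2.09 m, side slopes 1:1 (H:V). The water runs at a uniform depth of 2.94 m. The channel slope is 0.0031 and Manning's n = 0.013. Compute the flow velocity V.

V = 5.41 m/s

With bottom width b = 2.09 m and side slope z = 1: A = (b + zy)y = (2.09 + 1×2.94)×2.94 = 14.79 m²; P = b + 2y√(1+z²) = 2.09 + 2×2.94×1.414 = 10.41 m.
Hydraulic radius R = A/P = 14.79/10.41 = 1.421 m.
From Manning's equation, V = (1/n) R^(2/3) S^(1/2) = (1/0.013) × 1.421^(2/3) × 0.0031^(1/2) = 5.41 m/s.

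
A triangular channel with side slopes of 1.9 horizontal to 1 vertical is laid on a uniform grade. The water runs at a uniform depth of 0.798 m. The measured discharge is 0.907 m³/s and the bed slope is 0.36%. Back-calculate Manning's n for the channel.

n = 0.04

For a triangular section with side slope z = 1.9: A = zy² = 1.9×0.798² = 1.21 m²; P = 2y√(1+z²) = 2×0.798×2.147 = 3.427 m.
Hydraulic radius R = A/P = 1.21/3.427 = 0.3531 m.
Rearranging Manning's equation: n = (1/Q) A R^(2/3) S^(1/2) = (1/0.907) × 1.21 × 0.3531^(2/3) × √0.0036 = 0.04.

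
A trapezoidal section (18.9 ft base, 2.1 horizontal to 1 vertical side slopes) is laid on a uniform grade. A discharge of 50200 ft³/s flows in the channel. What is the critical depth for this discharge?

y_c = 28.2 ft

At critical depth, Q² T / (g A³) = 1, i.e. A³/T = Q²/g = 50200²/32.2 = 78260000.
Try y = 21.1 ft: A³/T = 22070000 — too small.
Try y = 36.1 ft: A³/T = 234400000 — too large.
Try y = 28.2 ft: A³/T = 77850000 — close enough.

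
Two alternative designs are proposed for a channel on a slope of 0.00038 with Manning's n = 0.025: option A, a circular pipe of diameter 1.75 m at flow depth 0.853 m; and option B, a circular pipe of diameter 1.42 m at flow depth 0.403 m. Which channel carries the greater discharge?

channel A

Channel A: For a circular section of diameter D = 1.75 m at depth y = 0.853 m, the central angle is θ = 2 arccos(1 − 2y/D) = 3.091 rad. Then A = (D²/8)(θ − sin θ) = 1.164 m² and P = Dθ/2 = 2.705 m. Hydraulic radius R = A/P = 1.164/2.705 = 0.4304 m. Q_A = (1/0.025)·1.164·0.4304^(2/3)·√0.00038 = 0.5174 m³/s.
Channel B: For a circular section of diameter D = 1.42 m at depth y = 0.403 m, the central angle is θ = 2 arccos(1 − 2y/D) = 2.247 rad. Then A = (D²/8)(θ − sin θ) = 0.3699 m² and P = Dθ/2 = 1.596 m. Hydraulic radius R = A/P = 0.3699/1.596 = 0.2318 m. Q_B = (1/0.025)·0.3699·0.2318^(2/3)·√0.00038 = 0.1088 m³/s.
Q_A = 0.5174 m³/s vs Q_B = 0.1088 m³/s, so channel A carries more.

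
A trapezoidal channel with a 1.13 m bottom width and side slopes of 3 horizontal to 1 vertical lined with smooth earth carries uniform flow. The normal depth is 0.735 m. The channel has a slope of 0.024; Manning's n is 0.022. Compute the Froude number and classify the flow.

With bottom width b = 1.13 m and side slope z = 3: A = (b + zy)y = (1.13 + 3×0.735)×0.735 = 2.451 m²; P = b + 2y√(1+z²) = 1.13 + 2×0.735×3.162 = 5.779 m.
Hydraulic radius R = A/P = 2.451/5.779 = 0.4242 m.
V = (1/n) R^(2/3) √S = (1/0.022) × 0.4242^(2/3) × √0.024 = 3.976 m/s. Hydraulic depth D_h = A/T = 2.451/5.54 = 0.4425 m.
Froude number Fr = V/√(g·D_h) = 3.976/√(9.81×0.4425) = 1.91, which is greater than 1, so the flow is supercritical.

supercritical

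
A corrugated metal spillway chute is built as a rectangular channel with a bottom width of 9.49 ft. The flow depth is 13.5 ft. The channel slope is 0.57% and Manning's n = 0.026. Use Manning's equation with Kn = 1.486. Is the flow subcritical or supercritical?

subcritical

Flow area A = b·y = 9.49 × 13.5 = 128.1 ft². Wetted perimeter P = b + 2y = 9.49 + 2×13.5 = 36.49 ft.
Hydraulic radius R = A/P = 128.1/36.49 = 3.511 ft.
V = (1.486/n) R^(2/3) √S = (1.486/0.026) × 3.511^(2/3) × √0.0057 = 9.968 ft/s. Hydraulic depth D_h = A/T = 128.1/9.49 = 13.5 ft.
Froude number Fr = V/√(g·D_h) = 9.968/√(32.2×13.5) = 0.478, which is less than 1, so the flow is subcritical.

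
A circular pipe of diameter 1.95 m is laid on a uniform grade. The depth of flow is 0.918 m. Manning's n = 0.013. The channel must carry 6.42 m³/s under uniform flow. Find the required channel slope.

For a circular section of diameter D = 1.95 m at depth y = 0.918 m, the central angle is θ = 2 arccos(1 − 2y/D) = 3.025 rad. Then A = (D²/8)(θ − sin θ) = 1.382 m² and P = Dθ/2 = 2.949 m.
Hydraulic radius R = A/P = 1.382/2.949 = 0.4687 m.
From Manning's equation, S = [nQ / (1 A R^(2/3))]² = [0.013 × 6.42 / (1 × 1.382 × 0.4687^(2/3))]² = 0.01.

S = 0.01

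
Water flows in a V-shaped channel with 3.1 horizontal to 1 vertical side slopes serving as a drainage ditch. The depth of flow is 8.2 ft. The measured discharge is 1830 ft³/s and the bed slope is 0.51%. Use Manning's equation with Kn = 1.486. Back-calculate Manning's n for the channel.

For a triangular section with side slope z = 3.1: A = zy² = 3.1×8.2² = 208.4 ft²; P = 2y√(1+z²) = 2×8.2×3.257 = 53.42 ft.
Hydraulic radius R = A/P = 208.4/53.42 = 3.902 ft.
Rearranging Manning's equation: n = (1.486/Q) A R^(2/3) S^(1/2) = (1.486/1830) × 208.4 × 3.902^(2/3) × √0.0051 = 0.03.

n = 0.03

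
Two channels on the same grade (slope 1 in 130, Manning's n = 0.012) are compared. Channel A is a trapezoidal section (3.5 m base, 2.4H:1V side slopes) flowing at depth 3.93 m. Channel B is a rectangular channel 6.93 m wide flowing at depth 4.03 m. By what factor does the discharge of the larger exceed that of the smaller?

Channel A: With bottom width b = 3.5 m and side slope z = 2.4: A = (b + zy)y = (3.5 + 2.4×3.93)×3.93 = 50.82 m²; P = b + 2y√(1+z²) = 3.5 + 2×3.93×2.6 = 23.94 m. Hydraulic radius R = A/P = 50.82/23.94 = 2.123 m. Q_A = (1/0.012)·50.82·2.123^(2/3)·√0.007692 = 613.6 m³/s.
Channel B: Flow area A = b·y = 6.93 × 4.03 = 27.93 m². Wetted perimeter P = b + 2y = 6.93 + 2×4.03 = 14.99 m. Hydraulic radius R = A/P = 27.93/14.99 = 1.863 m. Q_B = (1/0.012)·27.93·1.863^(2/3)·√0.007692 = 309.1 m³/s.
The larger discharge is 613.6 m³/s and the smaller is 309.1 m³/s; the ratio is 1.99.

1.99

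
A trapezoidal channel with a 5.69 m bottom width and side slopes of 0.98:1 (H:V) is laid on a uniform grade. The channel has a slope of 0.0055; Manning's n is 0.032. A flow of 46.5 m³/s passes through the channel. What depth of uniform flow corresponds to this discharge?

Manning's equation rearranged: A R^(2/3) = nQ / (1·√S) = 0.032 × 46.5 / (√0.0055) = 20.06.
At y = 1.79 m: A R^(2/3) = 15.42 — too small.
At y = 2.26 m: A R^(2/3) = 23.27 — too large.
At y = 2.08 m: A R^(2/3) = 20.08 — close enough.

y_n = 2.08 m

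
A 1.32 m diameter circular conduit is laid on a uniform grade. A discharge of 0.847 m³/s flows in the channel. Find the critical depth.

y_c = 0.483 m

At critical depth, Q² T / (g A³) = 1, i.e. A³/T = Q²/g = 0.847²/9.81 = 0.07313.
At y = 0.541 m: A³/T = 0.1134 — too large.
At y = 0.408 m: A³/T = 0.0382 — too small.
At y = 0.483 m: A³/T = 0.07331 — ≈ 0.07313.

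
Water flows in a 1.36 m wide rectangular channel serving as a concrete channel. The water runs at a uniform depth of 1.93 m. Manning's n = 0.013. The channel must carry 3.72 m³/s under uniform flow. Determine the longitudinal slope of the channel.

Flow area A = b·y = 1.36 × 1.93 = 2.625 m². Wetted perimeter P = b + 2y = 1.36 + 2×1.93 = 5.22 m.
Hydraulic radius R = A/P = 2.625/5.22 = 0.5028 m.
From Manning's equation, S = [nQ / (1 A R^(2/3))]² = [0.013 × 3.72 / (1 × 2.625 × 0.5028^(2/3))]² = 0.000849.

S = 0.000849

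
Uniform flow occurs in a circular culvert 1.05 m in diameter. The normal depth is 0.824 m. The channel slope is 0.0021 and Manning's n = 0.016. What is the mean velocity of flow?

V = 1.34 m/s

For a circular section of diameter D = 1.05 m at depth y = 0.824 m, the central angle is θ = 2 arccos(1 − 2y/D) = 4.353 rad. Then A = (D²/8)(θ − sin θ) = 0.729 m² and P = Dθ/2 = 2.286 m.
Hydraulic radius R = A/P = 0.729/2.286 = 0.319 m.
From Manning's equation, V = (1/n) R^(2/3) S^(1/2) = (1/0.016) × 0.319^(2/3) × 0.0021^(1/2) = 1.34 m/s.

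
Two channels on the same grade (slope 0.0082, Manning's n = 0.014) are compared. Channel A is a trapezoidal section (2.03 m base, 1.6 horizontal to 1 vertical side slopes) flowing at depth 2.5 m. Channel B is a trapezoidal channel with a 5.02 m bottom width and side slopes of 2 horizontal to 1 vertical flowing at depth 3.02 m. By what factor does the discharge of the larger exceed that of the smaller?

2.73

Channel A: With bottom width b = 2.03 m and side slope z = 1.6: A = (b + zy)y = (2.03 + 1.6×2.5)×2.5 = 15.07 m²; P = b + 2y√(1+z²) = 2.03 + 2×2.5×1.887 = 11.46 m. Hydraulic radius R = A/P = 15.07/11.46 = 1.315 m. Q_A = (1/0.014)·15.07·1.315^(2/3)·√0.0082 = 117 m³/s.
Channel B: With bottom width b = 5.02 m and side slope z = 2: A = (b + zy)y = (5.02 + 2×3.02)×3.02 = 33.4 m²; P = b + 2y√(1+z²) = 5.02 + 2×3.02×2.236 = 18.53 m. Hydraulic radius R = A/P = 33.4/18.53 = 1.803 m. Q_B = (1/0.014)·33.4·1.803^(2/3)·√0.0082 = 320 m³/s.
The larger discharge is 320 m³/s and the smaller is 117 m³/s; the ratio is 2.73.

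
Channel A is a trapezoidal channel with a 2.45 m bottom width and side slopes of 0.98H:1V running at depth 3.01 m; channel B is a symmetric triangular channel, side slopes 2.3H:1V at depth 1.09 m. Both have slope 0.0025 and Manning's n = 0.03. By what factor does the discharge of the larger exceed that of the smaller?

12.3

Channel A: With bottom width b = 2.45 m and side slope z = 0.98: A = (b + zy)y = (2.45 + 0.98×3.01)×3.01 = 16.25 m²; P = b + 2y√(1+z²) = 2.45 + 2×3.01×1.4 = 10.88 m. Hydraulic radius R = A/P = 16.25/10.88 = 1.494 m. Q_A = (1/0.03)·16.25·1.494^(2/3)·√0.0025 = 35.4 m³/s.
Channel B: For a triangular section with side slope z = 2.3: A = zy² = 2.3×1.09² = 2.733 m²; P = 2y√(1+z²) = 2×1.09×2.508 = 5.467 m. Hydraulic radius R = A/P = 2.733/5.467 = 0.4998 m. Q_B = (1/0.03)·2.733·0.4998^(2/3)·√0.0025 = 2.868 m³/s.
The larger discharge is 35.4 m³/s and the smaller is 2.868 m³/s; the ratio is 12.3.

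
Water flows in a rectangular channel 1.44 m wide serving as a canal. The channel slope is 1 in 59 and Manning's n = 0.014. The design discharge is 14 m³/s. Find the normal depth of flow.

y_n = 1.66 m

Manning's equation rearranged: A R^(2/3) = nQ / (1·√S) = 0.014 × 14 / (√0.01695) = 1.506.
At y = 1.8 m: A R^(2/3) = 1.664 — too large.
At y = 1.17 m: A R^(2/3) = 0.9831 — too small.
At y = 1.66 m: A R^(2/3) = 1.51 — ≈ 1.506.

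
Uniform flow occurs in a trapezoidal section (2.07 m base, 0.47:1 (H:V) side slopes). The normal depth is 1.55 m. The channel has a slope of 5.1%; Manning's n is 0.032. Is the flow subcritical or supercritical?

With bottom width b = 2.07 m and side slope z = 0.47: A = (b + zy)y = (2.07 + 0.47×1.55)×1.55 = 4.338 m²; P = b + 2y√(1+z²) = 2.07 + 2×1.55×1.105 = 5.495 m.
Hydraulic radius R = A/P = 4.338/5.495 = 0.7893 m.
V = (1/n) R^(2/3) √S = (1/0.032) × 0.7893^(2/3) × √0.051 = 6.028 m/s. Hydraulic depth D_h = A/T = 4.338/3.527 = 1.23 m.
Froude number Fr = V/√(g·D_h) = 6.028/√(9.81×1.23) = 1.74, which is greater than 1, so the flow is supercritical.

supercritical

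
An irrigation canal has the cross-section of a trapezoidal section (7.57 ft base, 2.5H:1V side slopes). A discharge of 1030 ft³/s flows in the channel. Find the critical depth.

At critical depth, Q² T / (g A³) = 1, i.e. A³/T = Q²/g = 1030²/32.2 = 32950.
Try y = 5.48 ft: A³/T = 45280 — too large.
Try y = 5.07 ft: A³/T = 32850 — ≈ 32950.

y_c = 5.07 ft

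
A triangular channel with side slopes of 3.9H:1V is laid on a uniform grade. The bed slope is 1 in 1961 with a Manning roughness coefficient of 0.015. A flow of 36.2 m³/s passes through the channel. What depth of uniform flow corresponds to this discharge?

y_n = 2.37 m

Manning's equation rearranged: A R^(2/3) = nQ / (1·√S) = 0.015 × 36.2 / (√0.0005099) = 24.05.
Try y = 2.96 m: A R^(2/3) = 43.44 — over.
Try y = 2 m: A R^(2/3) = 15.27 — short.
Try y = 2.37 m: A R^(2/3) = 24.02 — matches.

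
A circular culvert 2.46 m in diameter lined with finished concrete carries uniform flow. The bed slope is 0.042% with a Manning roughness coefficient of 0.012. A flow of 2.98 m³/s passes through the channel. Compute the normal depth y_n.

Manning's equation rearranged: A R^(2/3) = nQ / (1·√S) = 0.012 × 2.98 / (√0.00042) = 1.745.
At y = 0.88 m: A R^(2/3) = 0.9417 — low.
At y = 1.53 m: A R^(2/3) = 2.438 — high.
At y = 1.24 m: A R^(2/3) = 1.742 — close enough.

y_n = 1.24 m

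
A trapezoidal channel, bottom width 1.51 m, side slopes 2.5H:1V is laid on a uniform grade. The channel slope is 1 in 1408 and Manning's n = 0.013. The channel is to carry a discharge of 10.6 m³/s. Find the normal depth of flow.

Manning's equation rearranged: A R^(2/3) = nQ / (1·√S) = 0.013 × 10.6 / (√0.0007102) = 5.171.
At y = 1.5 m: A R^(2/3) = 6.929 — over.
At y = 1.1 m: A R^(2/3) = 3.445 — short.
At y = 1.32 m: A R^(2/3) = 5.179 — matches.

y_n = 1.32 m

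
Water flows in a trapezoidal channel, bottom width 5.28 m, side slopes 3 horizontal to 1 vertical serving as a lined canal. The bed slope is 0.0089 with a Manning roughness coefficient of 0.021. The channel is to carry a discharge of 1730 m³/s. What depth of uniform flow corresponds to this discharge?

Manning's equation rearranged: A R^(2/3) = nQ / (1·√S) = 0.021 × 1730 / (√0.0089) = 385.1.
Try y = 7.58 m: A R^(2/3) = 534.4 — too large.
Try y = 4.82 m: A R^(2/3) = 182.7 — too small.
Try y = 6.61 m: A R^(2/3) = 384.4 — close enough.

y_n = 6.61 m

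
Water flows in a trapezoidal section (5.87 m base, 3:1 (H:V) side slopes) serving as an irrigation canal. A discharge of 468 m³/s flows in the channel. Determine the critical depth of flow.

y_c = 4.61 m

At critical depth, Q² T / (g A³) = 1, i.e. A³/T = Q²/g = 468²/9.81 = 22330.
Try y = 3.5 m: A³/T = 7000 — too small.
Try y = 5.45 m: A³/T = 46040 — too large.
Try y = 4.61 m: A³/T = 22340 — ≈ 22330.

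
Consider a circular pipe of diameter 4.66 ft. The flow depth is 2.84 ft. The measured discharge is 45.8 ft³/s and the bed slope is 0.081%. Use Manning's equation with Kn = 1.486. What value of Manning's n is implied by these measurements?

n = 0.012

For a circular section of diameter D = 4.66 ft at depth y = 2.84 ft, the central angle is θ = 2 arccos(1 − 2y/D) = 3.583 rad. Then A = (D²/8)(θ − sin θ) = 10.89 ft² and P = Dθ/2 = 8.348 ft.
Hydraulic radius R = A/P = 10.89/8.348 = 1.304 ft.
Rearranging Manning's equation: n = (1.486/Q) A R^(2/3) S^(1/2) = (1.486/45.8) × 10.89 × 1.304^(2/3) × √0.00081 = 0.012.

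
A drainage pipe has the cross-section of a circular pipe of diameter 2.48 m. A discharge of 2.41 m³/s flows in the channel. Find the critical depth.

At critical depth, Q² T / (g A³) = 1, i.e. A³/T = Q²/g = 2.41²/9.81 = 0.5921.
Trying y = 0.518 m: A³/T = 0.1943 — too small.
Trying y = 0.86 m: A³/T = 1.395 — too large.
Trying y = 0.689 m: A³/T = 0.5912 — close enough.

y_c = 0.689 m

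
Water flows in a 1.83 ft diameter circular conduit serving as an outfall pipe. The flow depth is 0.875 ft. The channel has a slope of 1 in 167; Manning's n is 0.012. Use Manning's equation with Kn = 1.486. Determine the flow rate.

For a circular section of diameter D = 1.83 ft at depth y = 0.875 ft, the central angle is θ = 2 arccos(1 − 2y/D) = 3.054 rad. Then A = (D²/8)(θ − sin θ) = 1.242 ft² and P = Dθ/2 = 2.795 ft.
Hydraulic radius R = A/P = 1.242/2.795 = 0.4444 ft.
Manning's equation: Q = (1.486/n) A R^(2/3) S^(1/2) = (1.486/0.012) × 1.242 × 0.4444^(2/3) × 0.005988^(1/2) = 6.93 ft³/s.

Q = 6.93 ft³/s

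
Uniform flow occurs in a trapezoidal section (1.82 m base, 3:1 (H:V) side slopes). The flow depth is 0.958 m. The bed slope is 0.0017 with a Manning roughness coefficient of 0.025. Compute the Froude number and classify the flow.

subcritical

With bottom width b = 1.82 m and side slope z = 3: A = (b + zy)y = (1.82 + 3×0.958)×0.958 = 4.497 m²; P = b + 2y√(1+z²) = 1.82 + 2×0.958×3.162 = 7.879 m.
Hydraulic radius R = A/P = 4.497/7.879 = 0.5707 m.
V = (1/n) R^(2/3) √S = (1/0.025) × 0.5707^(2/3) × √0.0017 = 1.135 m/s. Hydraulic depth D_h = A/T = 4.497/7.568 = 0.5942 m.
Froude number Fr = V/√(g·D_h) = 1.135/√(9.81×0.5942) = 0.47, which is less than 1, so the flow is subcritical.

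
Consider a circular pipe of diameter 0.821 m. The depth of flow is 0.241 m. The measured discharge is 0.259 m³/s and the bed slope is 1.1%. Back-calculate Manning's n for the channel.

n = 0.014

For a circular section of diameter D = 0.821 m at depth y = 0.241 m, the central angle is θ = 2 arccos(1 − 2y/D) = 2.29 rad. Then A = (D²/8)(θ − sin θ) = 0.1296 m² and P = Dθ/2 = 0.9402 m.
Hydraulic radius R = A/P = 0.1296/0.9402 = 0.1378 m.
Rearranging Manning's equation: n = (1/Q) A R^(2/3) S^(1/2) = (1/0.259) × 0.1296 × 0.1378^(2/3) × √0.011 = 0.014.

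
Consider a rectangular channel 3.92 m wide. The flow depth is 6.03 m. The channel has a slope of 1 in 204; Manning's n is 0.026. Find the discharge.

Flow area A = b·y = 3.92 × 6.03 = 23.64 m². Wetted perimeter P = b + 2y = 3.92 + 2×6.03 = 15.98 m.
Hydraulic radius R = A/P = 23.64/15.98 = 1.479 m.
Manning's equation: Q = (1/n) A R^(2/3) S^(1/2) = (1/0.026) × 23.64 × 1.479^(2/3) × 0.004902^(1/2) = 82.6 m³/s.

Q = 82.6 m³/s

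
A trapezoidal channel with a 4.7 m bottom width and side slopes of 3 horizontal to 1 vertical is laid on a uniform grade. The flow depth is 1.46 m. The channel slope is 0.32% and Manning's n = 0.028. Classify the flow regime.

With bottom width b = 4.7 m and side slope z = 3: A = (b + zy)y = (4.7 + 3×1.46)×1.46 = 13.26 m²; P = b + 2y√(1+z²) = 4.7 + 2×1.46×3.162 = 13.93 m.
Hydraulic radius R = A/P = 13.26/13.93 = 0.9514 m.
V = (1/n) R^(2/3) √S = (1/0.028) × 0.9514^(2/3) × √0.0032 = 1.954 m/s. Hydraulic depth D_h = A/T = 13.26/13.46 = 0.9849 m.
Froude number Fr = V/√(g·D_h) = 1.954/√(9.81×0.9849) = 0.629, which is less than 1, so the flow is subcritical.

subcritical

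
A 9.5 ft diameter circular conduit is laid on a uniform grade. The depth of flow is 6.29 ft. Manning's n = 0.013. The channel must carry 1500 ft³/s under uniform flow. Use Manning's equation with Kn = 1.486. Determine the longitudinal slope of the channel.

For a circular section of diameter D = 9.5 ft at depth y = 6.29 ft, the central angle is θ = 2 arccos(1 − 2y/D) = 3.802 rad. Then A = (D²/8)(θ − sin θ) = 49.81 ft² and P = Dθ/2 = 18.06 ft.
Hydraulic radius R = A/P = 49.81/18.06 = 2.758 ft.
From Manning's equation, S = [nQ / (1.486 A R^(2/3))]² = [0.013 × 1500 / (1.486 × 49.81 × 2.758^(2/3))]² = 0.0179.

S = 0.0179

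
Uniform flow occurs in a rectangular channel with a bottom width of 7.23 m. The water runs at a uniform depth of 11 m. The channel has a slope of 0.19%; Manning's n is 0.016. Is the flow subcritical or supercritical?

Flow area A = b·y = 7.23 × 11 = 79.53 m². Wetted perimeter P = b + 2y = 7.23 + 2×11 = 29.23 m.
Hydraulic radius R = A/P = 79.53/29.23 = 2.721 m.
V = (1/n) R^(2/3) √S = (1/0.016) × 2.721^(2/3) × √0.0019 = 5.31 m/s. Hydraulic depth D_h = A/T = 79.53/7.23 = 11 m.
Froude number Fr = V/√(g·D_h) = 5.31/√(9.81×11) = 0.511, which is less than 1, so the flow is subcritical.

subcritical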